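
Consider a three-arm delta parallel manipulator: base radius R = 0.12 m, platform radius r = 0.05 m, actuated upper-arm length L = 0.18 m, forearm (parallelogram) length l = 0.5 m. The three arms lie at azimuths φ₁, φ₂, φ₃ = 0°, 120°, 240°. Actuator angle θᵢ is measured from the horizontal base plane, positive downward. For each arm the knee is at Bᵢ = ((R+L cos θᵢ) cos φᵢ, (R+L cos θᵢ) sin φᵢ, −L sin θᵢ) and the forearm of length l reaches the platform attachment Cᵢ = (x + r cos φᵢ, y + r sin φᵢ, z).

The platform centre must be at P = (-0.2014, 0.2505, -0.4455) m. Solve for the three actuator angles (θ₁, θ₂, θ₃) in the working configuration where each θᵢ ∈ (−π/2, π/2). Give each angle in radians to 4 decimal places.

θ₁ = 1.2216, θ₂ = -0.2617, θ₃ = 1.0471

φ1=0.0° → target in arm frame (-0.2014, 0.2505)
  e−x'=0.2714;  (l²−L²−(e−x')²−y'²−z²)/2L = -0.3258
  θ1 = atan2(B,A) + arccos(C/0.5217) = 1.2216
rotate P by −φ2: (0.3176, 0.0492, -0.4455)
  e−x'=-0.2476;  (l²−L²−(e−x')²−y'²−z²)/2L = -0.1239
  √(A²+B²)=0.5097;  θ2 = -2.0781+1.8164 ≈ -0.2617
φ3=240.0° → target in arm frame (-0.1162, -0.2997)
  A=0.1862, B=-0.4455, C=(l²−L²−A²−y'²−z²)/(2L)=-0.2927
  √(A²+B²)=0.4829;  θ3 = -1.1748+2.2219 ≈ 1.0471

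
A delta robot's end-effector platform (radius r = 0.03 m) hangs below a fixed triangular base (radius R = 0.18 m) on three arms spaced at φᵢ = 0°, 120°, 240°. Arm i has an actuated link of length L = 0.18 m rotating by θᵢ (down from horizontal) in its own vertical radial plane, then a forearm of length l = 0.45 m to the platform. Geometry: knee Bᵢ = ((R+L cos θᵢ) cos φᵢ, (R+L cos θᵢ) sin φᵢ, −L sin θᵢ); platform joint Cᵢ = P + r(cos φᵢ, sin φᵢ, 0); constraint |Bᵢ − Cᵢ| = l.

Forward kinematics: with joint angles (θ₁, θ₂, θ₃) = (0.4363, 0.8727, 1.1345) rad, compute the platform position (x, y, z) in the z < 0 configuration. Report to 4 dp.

centre 1 = (0.3131·cos0.0°, 0.3131·sin0.0°, -0.0761) = (0.3131, 0.0000, -0.0761)
φ2=120.0°: virtual centre (-0.1328, 0.2301, -0.1379), radius l
φ3=240.0°: virtual centre (-0.1130, -0.1958, -0.1631), radius l
|centre ₂|²−|centre ₁|² = -0.0142;  |centre ₃|²−|centre ₁|² = -0.0261
plane₁₂: -0.8920x+0.4602y+-0.1237z = -0.0142
Cramer: x(z) = 0.0237-0.1734z;  y(z) = 0.0151-0.0673z
into |P−centre ₁|² = l²: 1.0346z² + 0.2505z + -0.1127 = 0;  Δ = 0.5292;  z = -0.4726 or 0.2305 → z<0 root = -0.4726
x = 0.1057, y = 0.0469

(0.1057, 0.0469, -0.4726)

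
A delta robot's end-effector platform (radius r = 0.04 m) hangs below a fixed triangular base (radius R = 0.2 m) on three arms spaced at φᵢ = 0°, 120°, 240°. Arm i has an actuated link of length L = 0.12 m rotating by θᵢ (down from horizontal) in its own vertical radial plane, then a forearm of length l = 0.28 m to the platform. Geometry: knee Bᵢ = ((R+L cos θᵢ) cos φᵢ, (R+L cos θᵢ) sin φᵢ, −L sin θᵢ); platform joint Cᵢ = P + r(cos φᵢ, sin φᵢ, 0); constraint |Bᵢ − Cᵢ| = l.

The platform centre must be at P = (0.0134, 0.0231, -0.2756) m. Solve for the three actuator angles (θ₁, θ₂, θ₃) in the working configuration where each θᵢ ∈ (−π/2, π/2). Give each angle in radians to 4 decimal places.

θ₁ = 0.9596, θ₂ = 0.9603, θ₃ = 1.2215

rotate P by −φ1: (0.0134, 0.0231, -0.2756)
  A=0.1466, B=-0.2756, C=(l²−L²−A²−y'²−z²)/(2L)=-0.1416
  √(A²+B²)=0.3122;  θ1 = -1.0819+2.0416 ≈ 0.9596
rotate P by −φ2: (0.0133, -0.0232, -0.2756)
  e−x'=0.1467;  (l²−L²−(e−x')²−y'²−z²)/2L = -0.1417
  θ2 = atan2(B,A) + arccos(C/0.3122) = 0.9603
rotate P by −φ3: (-0.0267, 0.0001, -0.2756)
  A cos θ + B sin θ = C:  0.1867·cos θ + -0.2756·sin θ = -0.1951
  γ=atan2(-0.2756,0.1867)=-0.9754;  ψ=arccos(-0.5860)=2.1969;  θ3=γ+ψ≈1.2215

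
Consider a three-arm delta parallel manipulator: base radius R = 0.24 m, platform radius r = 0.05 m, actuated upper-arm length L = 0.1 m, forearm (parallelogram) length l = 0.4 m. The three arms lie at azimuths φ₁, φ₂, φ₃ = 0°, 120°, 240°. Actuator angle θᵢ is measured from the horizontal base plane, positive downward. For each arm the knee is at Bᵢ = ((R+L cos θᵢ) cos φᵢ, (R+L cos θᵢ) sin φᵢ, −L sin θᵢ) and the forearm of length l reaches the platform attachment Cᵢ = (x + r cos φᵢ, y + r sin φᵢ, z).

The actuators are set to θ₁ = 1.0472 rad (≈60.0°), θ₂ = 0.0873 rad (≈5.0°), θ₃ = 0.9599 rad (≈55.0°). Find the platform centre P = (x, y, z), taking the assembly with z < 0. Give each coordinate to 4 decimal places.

(-0.0500, 0.0706, -0.3530)

centre 1 = (0.2400·cos0.0°, 0.2400·sin0.0°, -0.0866) = (0.2400, 0.0000, -0.0866)
centre 2 = (0.2896·cos120.0°, 0.2896·sin120.0°, -0.0087) = (-0.1448, 0.2508, -0.0087)
centre 3 = (0.2474·cos240.0°, 0.2474·sin240.0°, -0.0819) = (-0.1237, -0.2142, -0.0819)
eliminate P² terms by subtracting sphere 1 from 2 and 3
linear system: -0.7696x+0.5016y = 0.0189−0.1558z; -0.7274x+-0.4284y = 0.0028−0.0094z
Cramer: x(z) = -0.0137+0.1029z;  y(z) = 0.0166-0.1527z
sphere 1 gives Az²+Bz+C=0 with A=1.0339, B=0.1159, C=-0.0879;  B²−4AC=0.3769;  roots -0.3530, 0.2408;  negative root z = -0.3530
x = -0.0500, y = 0.0706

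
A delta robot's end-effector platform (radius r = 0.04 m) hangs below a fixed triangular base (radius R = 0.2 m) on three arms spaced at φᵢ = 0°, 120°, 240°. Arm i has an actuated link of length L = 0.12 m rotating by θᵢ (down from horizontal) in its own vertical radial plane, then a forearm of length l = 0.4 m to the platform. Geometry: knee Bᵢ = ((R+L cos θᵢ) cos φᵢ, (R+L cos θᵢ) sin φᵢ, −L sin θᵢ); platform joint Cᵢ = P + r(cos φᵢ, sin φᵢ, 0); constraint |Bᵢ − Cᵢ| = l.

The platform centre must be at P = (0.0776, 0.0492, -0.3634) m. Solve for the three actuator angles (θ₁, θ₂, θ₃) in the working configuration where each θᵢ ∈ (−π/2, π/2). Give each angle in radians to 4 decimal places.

θ₁ = 0.1745, θ₂ = 0.6105, θ₃ = 1.0471

rotate P by −φ1: (0.0776, 0.0492, -0.3634)
  e−x'=0.0824;  (l²−L²−(e−x')²−y'²−z²)/2L = 0.0180
  γ=atan2(-0.3634,0.0824)=-1.3478;  ψ=arccos(0.0484)=1.5224;  θ1=γ+ψ≈0.1745
rotate P by −φ2: (0.0038, -0.0918, -0.3634)
  A cos θ + B sin θ = C:  0.1562·cos θ + -0.3634·sin θ = -0.0803
  √(A²+B²)=0.3955;  θ2 = -1.1649+1.7753 ≈ 0.6105
rotate P by −φ3: (-0.0814, 0.0426, -0.3634)
  A=0.2414, B=-0.3634, C=(l²−L²−A²−y'²−z²)/(2L)=-0.1940
  √(A²+B²)=0.4363;  θ3 = -0.9844+2.0315 ≈ 1.0471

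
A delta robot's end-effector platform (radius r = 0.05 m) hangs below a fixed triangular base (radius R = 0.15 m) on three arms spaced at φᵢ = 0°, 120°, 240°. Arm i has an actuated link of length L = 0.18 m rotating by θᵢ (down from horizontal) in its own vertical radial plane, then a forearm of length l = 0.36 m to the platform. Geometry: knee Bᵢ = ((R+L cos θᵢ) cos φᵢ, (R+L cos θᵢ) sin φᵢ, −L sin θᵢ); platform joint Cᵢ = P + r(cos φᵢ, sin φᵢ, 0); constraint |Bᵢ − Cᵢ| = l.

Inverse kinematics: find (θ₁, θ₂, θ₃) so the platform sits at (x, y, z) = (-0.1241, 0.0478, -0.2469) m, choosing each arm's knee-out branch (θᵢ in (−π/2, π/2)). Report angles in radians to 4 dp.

θ₁ = 0.8729, θ₂ = -0.3492, θ₃ = 0.1746

arm 1 (φ=0.0°): x'=-0.1241, y'=0.0478
  A=0.2241, B=-0.2469, C=(l²−L²−A²−y'²−z²)/(2L)=-0.0452
  θ1 = atan2(B,A) + arccos(C/0.3334) = 0.8729
rotate P by −φ2: (0.1034, 0.0836, -0.2469)
  A cos θ + B sin θ = C:  -0.0034·cos θ + -0.2469·sin θ = 0.0812
  √(A²+B²)=0.2469;  θ2 = -1.5848+1.2356 ≈ -0.3492
arm 3 (φ=240.0°): x'=0.0207, y'=-0.1314
  A cos θ + B sin θ = C:  0.0793·cos θ + -0.2469·sin θ = 0.0352
  √(A²+B²)=0.2593;  θ3 = -1.2599+1.4345 ≈ 0.1746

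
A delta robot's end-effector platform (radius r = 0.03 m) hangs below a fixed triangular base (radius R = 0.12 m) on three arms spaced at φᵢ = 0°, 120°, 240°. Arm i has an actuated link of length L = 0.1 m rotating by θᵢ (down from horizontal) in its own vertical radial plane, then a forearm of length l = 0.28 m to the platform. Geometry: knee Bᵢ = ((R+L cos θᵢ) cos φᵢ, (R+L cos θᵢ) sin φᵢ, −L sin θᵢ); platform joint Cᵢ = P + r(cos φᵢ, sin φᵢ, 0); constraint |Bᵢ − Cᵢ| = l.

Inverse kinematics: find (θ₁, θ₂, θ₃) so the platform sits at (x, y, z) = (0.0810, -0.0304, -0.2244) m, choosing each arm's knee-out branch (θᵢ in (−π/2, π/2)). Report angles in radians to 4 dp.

θ₁ = -0.3490, θ₂ = 0.7856, θ₃ = 0.4365

arm 1 (φ=0.0°): x'=0.0810, y'=-0.0304
  A cos θ + B sin θ = C:  0.0090·cos θ + -0.2244·sin θ = 0.0852
  √(A²+B²)=0.2246;  θ1 = -1.5307+1.1817 ≈ -0.3490
arm 2 (φ=120.0°): x'=-0.0668, y'=-0.0549
  e−x'=0.1568;  (l²−L²−(e−x')²−y'²−z²)/2L = -0.0478
  √(A²+B²)=0.2738;  θ2 = -0.9608+1.7465 ≈ 0.7856
rotate P by −φ3: (-0.0142, 0.0853, -0.2244)
  A cos θ + B sin θ = C:  0.1042·cos θ + -0.2244·sin θ = -0.0005
  γ=atan2(-0.2244,0.1042)=-1.1362;  ψ=arccos(-0.0019)=1.5726;  θ3=γ+ψ≈0.4365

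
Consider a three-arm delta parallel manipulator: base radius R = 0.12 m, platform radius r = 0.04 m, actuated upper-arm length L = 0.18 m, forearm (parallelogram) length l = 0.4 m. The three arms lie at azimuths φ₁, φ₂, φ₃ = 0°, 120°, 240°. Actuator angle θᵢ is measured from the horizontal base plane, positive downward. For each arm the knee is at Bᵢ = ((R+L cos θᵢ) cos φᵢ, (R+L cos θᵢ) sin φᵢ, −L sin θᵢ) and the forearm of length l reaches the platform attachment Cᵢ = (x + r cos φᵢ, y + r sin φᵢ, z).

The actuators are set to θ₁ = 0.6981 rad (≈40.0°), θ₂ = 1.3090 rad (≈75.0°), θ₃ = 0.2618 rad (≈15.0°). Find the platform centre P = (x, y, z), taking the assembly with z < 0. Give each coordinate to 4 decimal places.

S1 = (0.2179·cos0.0°, 0.2179·sin0.0°, -0.1157) = (0.2179, 0.0000, -0.1157)
S2 = (0.1266·cos120.0°, 0.1266·sin120.0°, -0.1739) = (-0.0633, 0.1096, -0.1739)
S3 = (0.2539·cos240.0°, 0.2539·sin240.0°, -0.0466) = (-0.1269, -0.2199, -0.0466)
|S₂|²−|S₁|² = -0.0146;  |S₃|²−|S₁|² = 0.0058
[-0.5624 0.2193 -0.1163]·P = -0.0146;  [-0.6896 -0.4397 0.1382]·P = 0.0058
det = 0.3985;  x = 0.0130+-0.0523z,  y = -0.0334+0.3964z
into |P−S₁|² = l²: 1.1599z² + 0.2264z + -0.1035 = 0;  Δ = 0.5314;  z = -0.4118 or 0.2167 → z<0 root = -0.4118
x = 0.0345, y = -0.1967

(0.0345, -0.1967, -0.4118)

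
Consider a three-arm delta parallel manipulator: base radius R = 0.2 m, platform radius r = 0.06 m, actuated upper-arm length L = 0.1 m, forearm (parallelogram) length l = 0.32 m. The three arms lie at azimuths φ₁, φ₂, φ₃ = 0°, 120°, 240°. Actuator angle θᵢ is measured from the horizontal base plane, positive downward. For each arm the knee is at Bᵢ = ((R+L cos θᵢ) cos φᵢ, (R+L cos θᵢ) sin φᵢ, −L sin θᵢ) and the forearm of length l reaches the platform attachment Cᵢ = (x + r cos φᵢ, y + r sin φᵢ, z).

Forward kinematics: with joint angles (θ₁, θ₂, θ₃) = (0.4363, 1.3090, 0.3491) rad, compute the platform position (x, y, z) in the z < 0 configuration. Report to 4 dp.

(0.0404, -0.0830, -0.2858)

S1 = (0.2306·cos0.0°, 0.2306·sin0.0°, -0.0423) = (0.2306, 0.0000, -0.0423)
φ2=120.0°: virtual centre (-0.0829, 0.1437, -0.0966), radius l
arm 3 at φ=240.0°: e+L cos θ3 = 0.2340;  S3 = (-0.1170, -0.2026, -0.0342)
|S₂|²−|S₁|² = -0.0181;  |S₃|²−|S₁|² = 0.0009
linear system: -0.6271x+0.2873y = -0.0181−-0.1087z; -0.6952x+-0.4052y = 0.0009−0.0161z
det = 0.4539;  x = 0.0156+-0.0868z,  y = -0.0291+0.1887z
sphere 1 gives Az²+Bz+C=0 with A=1.0431, B=0.1109, C=-0.0535;  B²−4AC=0.2357;  roots -0.2858, 0.1795;  negative root z = -0.2858
x = 0.0404, y = -0.0830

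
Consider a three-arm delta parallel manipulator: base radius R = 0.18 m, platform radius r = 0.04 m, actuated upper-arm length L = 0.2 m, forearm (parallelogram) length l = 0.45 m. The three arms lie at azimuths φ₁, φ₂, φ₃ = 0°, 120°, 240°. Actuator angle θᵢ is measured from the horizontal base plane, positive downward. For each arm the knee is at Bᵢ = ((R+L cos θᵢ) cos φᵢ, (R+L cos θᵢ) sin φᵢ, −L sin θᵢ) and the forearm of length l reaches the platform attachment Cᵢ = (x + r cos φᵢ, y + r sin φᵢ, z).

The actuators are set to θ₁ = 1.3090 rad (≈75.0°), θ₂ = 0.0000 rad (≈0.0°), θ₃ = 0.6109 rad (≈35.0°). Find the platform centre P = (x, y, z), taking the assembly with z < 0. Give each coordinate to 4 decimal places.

S1 = (0.1918·cos0.0°, 0.1918·sin0.0°, -0.1932) = (0.1918, 0.0000, -0.1932)
S2 = (0.3400·cos120.0°, 0.3400·sin120.0°, 0.0000) = (-0.1700, 0.2944, 0.0000)
φ3=240.0°: virtual centre (-0.1519, -0.2631, -0.1147), radius l
eliminate P² terms by subtracting sphere 1 from 2 and 3
[-0.7235 0.5889 0.3864]·P = 0.0415;  [-0.6874 -0.5262 0.1569]·P = 0.0314
Cramer: x(z) = -0.0513+0.3765z;  y(z) = 0.0074-0.1935z
quadratic in z: (1.1792)z²+(0.2005)z+(-0.1060)=0, √Δ=0.7351 → z ∈ {-0.3967, 0.2267}; z = -0.3967 (taking z<0)
x = -0.2007, y = 0.0842

(-0.2007, 0.0842, -0.3967)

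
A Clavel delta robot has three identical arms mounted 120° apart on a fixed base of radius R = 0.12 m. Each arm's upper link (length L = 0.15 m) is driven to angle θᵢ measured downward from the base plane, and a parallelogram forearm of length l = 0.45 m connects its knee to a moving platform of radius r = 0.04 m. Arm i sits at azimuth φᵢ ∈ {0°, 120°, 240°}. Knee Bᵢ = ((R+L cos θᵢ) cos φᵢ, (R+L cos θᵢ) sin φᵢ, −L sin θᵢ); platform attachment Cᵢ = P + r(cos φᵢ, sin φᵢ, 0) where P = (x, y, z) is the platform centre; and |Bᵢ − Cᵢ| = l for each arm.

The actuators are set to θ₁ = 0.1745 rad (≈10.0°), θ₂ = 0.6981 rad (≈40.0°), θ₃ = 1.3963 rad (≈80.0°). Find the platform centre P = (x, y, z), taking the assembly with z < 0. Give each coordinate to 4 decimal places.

arm 1 at φ=0.0°: e+L cos θ1 = 0.2277;  centre 1 = (0.2277, 0.0000, -0.0260)
φ2=120.0°: virtual centre (-0.0975, 0.1688, -0.0964), radius l
centre 3 = (0.1060·cos240.0°, 0.1060·sin240.0°, -0.1477) = (-0.0530, -0.0918, -0.1477)
|centre ₂|²−|centre ₁|² = -0.0052;  |centre ₃|²−|centre ₁|² = -0.0195
linear system: -0.6504x+0.3376y = -0.0052−-0.1407z; -0.5615x+-0.1837y = -0.0195−-0.2434z
det = 0.3090;  x = 0.0244+-0.3495z,  y = 0.0314+-0.2564z
into |P−centre ₁|² = l²: 1.1879z² + 0.1781z + -0.1595 = 0;  Δ = 0.7896;  z = -0.4490 or 0.2990 → z<0 root = -0.4490
x = 0.1813, y = 0.1466

(0.1813, 0.1466, -0.4490)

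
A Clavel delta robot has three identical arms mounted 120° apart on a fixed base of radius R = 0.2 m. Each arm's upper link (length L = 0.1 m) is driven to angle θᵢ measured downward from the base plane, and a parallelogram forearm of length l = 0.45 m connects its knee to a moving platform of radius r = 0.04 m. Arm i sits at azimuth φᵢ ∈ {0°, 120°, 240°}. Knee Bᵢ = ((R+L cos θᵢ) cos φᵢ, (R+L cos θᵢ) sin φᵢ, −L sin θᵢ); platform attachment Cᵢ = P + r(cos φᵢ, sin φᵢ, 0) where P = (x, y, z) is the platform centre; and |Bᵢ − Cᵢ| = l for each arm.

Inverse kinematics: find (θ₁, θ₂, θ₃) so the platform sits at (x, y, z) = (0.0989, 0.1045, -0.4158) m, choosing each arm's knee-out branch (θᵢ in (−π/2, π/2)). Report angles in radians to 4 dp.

arm 1 (φ=0.0°): x'=0.0989, y'=0.1045
  A=0.0611, B=-0.4158, C=(l²−L²−A²−y'²−z²)/(2L)=0.0248
  √(A²+B²)=0.4203;  θ1 = -1.4249+1.5118 ≈ 0.0869
φ2=120.0° → target in arm frame (0.0410, -0.1379)
  A cos θ + B sin θ = C:  0.1190·cos θ + -0.4158·sin θ = -0.0678
  γ=atan2(-0.4158,0.1190)=-1.2922;  ψ=arccos(-0.1567)=1.7282;  θ2=γ+ψ≈0.4360
φ3=240.0° → target in arm frame (-0.1399, 0.0334)
  A=0.2999, B=-0.4158, C=(l²−L²−A²−y'²−z²)/(2L)=-0.3574
  γ=atan2(-0.4158,0.2999)=-0.9459;  ψ=arccos(-0.6970)=2.3421;  θ3=γ+ψ≈1.3962

θ₁ = 0.0869, θ₂ = 0.4360, θ₃ = 1.3962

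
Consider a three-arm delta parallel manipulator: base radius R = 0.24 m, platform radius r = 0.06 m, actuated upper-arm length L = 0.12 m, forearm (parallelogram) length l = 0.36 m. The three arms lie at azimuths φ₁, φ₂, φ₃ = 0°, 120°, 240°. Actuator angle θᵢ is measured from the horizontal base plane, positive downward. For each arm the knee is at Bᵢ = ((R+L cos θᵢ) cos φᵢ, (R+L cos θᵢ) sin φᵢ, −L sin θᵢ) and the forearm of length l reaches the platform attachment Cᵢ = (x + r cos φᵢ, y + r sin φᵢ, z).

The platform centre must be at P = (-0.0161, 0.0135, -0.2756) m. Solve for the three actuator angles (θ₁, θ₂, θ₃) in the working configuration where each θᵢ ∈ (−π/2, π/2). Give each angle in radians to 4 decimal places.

θ₁ = 0.6109, θ₂ = 0.3492, θ₃ = 0.5237

arm 1 (φ=0.0°): x'=-0.0161, y'=0.0135
  e−x'=0.1961;  (l²−L²−(e−x')²−y'²−z²)/2L = 0.0025
  √(A²+B²)=0.3382;  θ1 = -0.9524+1.5633 ≈ 0.6109
φ2=120.0° → target in arm frame (0.0197, 0.0072)
  A=0.1603, B=-0.2756, C=(l²−L²−A²−y'²−z²)/(2L)=0.0563
  θ2 = atan2(B,A) + arccos(C/0.3188) = 0.3492
rotate P by −φ3: (-0.0036, -0.0207, -0.2756)
  e−x'=0.1836;  (l²−L²−(e−x')²−y'²−z²)/2L = 0.0212
  θ3 = atan2(B,A) + arccos(C/0.3312) = 0.5237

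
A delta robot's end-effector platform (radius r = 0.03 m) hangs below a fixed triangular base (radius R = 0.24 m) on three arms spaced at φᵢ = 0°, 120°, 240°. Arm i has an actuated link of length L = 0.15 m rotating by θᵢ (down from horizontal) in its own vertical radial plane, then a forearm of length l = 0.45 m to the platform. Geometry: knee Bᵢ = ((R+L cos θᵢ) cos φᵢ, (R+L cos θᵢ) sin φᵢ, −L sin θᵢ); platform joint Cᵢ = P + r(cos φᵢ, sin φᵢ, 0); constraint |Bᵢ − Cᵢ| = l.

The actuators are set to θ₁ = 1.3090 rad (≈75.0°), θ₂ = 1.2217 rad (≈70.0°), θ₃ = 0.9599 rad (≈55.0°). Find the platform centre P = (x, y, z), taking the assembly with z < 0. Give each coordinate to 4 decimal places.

φ1=0.0°: virtual centre (0.2488, 0.0000, -0.1449), radius l
arm 2 at φ=120.0°: e+L cos θ2 = 0.2613;  centre 2 = (-0.1307, 0.2263, -0.1410)
centre 3 = (0.2960·cos240.0°, 0.2960·sin240.0°, -0.1229) = (-0.1480, -0.2564, -0.1229)
|centre ₂|²−|centre ₁|² = 0.0052;  |centre ₃|²−|centre ₁|² = 0.0198
[-0.7590 0.4526 0.0079]·P = 0.0052;  [-0.7937 -0.5128 0.0440]·P = 0.0198
det = 0.7484;  x = -0.0156+0.0320z,  y = -0.0146+0.0363z
sphere 1 gives Az²+Bz+C=0 with A=1.0023, B=0.2718, C=-0.1114;  B²−4AC=0.5204;  roots -0.4954, 0.2243;  negative root z = -0.4954
x = -0.0315, y = -0.0325

(-0.0315, -0.0325, -0.4954)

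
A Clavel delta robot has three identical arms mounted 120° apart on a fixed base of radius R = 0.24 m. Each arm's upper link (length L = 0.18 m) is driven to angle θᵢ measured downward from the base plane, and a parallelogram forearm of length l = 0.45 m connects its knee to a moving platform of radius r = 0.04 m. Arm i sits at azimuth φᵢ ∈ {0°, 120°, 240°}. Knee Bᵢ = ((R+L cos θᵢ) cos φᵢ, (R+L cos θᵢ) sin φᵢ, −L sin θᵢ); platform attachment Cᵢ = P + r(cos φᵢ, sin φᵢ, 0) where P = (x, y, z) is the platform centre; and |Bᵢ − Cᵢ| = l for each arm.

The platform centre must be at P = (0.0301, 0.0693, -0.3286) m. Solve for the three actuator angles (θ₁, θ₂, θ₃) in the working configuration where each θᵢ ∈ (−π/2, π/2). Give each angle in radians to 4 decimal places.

θ₁ = 0.2619, θ₂ = 0.1747, θ₃ = 0.7853

arm 1 (φ=0.0°): x'=0.0301, y'=0.0693
  A cos θ + B sin θ = C:  0.1699·cos θ + -0.3286·sin θ = 0.0790
  γ=atan2(-0.3286,0.1699)=-1.0936;  ψ=arccos(0.2137)=1.3555;  θ1=γ+ψ≈0.2619
arm 2 (φ=120.0°): x'=0.0450, y'=-0.0607
  A=0.1550, B=-0.3286, C=(l²−L²−A²−y'²−z²)/(2L)=0.0956
  θ2 = atan2(B,A) + arccos(C/0.3633) = 0.1747
arm 3 (φ=240.0°): x'=-0.0751, y'=-0.0086
  A=0.2751, B=-0.3286, C=(l²−L²−A²−y'²−z²)/(2L)=-0.0378
  θ3 = atan2(B,A) + arccos(C/0.4285) = 0.7853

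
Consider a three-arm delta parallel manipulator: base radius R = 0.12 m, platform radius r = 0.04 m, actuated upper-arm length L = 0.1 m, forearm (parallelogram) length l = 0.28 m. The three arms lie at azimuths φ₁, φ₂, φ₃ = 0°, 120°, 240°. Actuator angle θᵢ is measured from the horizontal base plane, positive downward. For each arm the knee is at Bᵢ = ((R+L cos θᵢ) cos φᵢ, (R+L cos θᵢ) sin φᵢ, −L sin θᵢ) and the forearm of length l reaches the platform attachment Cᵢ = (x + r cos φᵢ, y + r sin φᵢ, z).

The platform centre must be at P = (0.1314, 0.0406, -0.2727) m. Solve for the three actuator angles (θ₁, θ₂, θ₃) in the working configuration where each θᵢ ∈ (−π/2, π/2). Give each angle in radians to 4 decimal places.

θ₁ = -0.0004, θ₂ = 1.0469, θ₃ = 1.3960

rotate P by −φ1: (0.1314, 0.0406, -0.2727)
  e−x'=-0.0514;  (l²−L²−(e−x')²−y'²−z²)/2L = -0.0513
  θ1 = atan2(B,A) + arccos(C/0.2775) = -0.0004
φ2=120.0° → target in arm frame (-0.0305, -0.1341)
  A cos θ + B sin θ = C:  0.1105·cos θ + -0.2727·sin θ = -0.1808
  γ=atan2(-0.2727,0.1105)=-1.1857;  ψ=arccos(-0.6145)=2.2326;  θ2=γ+ψ≈1.0469
rotate P by −φ3: (-0.1009, 0.0935, -0.2727)
  A=0.1809, B=-0.2727, C=(l²−L²−A²−y'²−z²)/(2L)=-0.2371
  γ=atan2(-0.2727,0.1809)=-0.9852;  ψ=arccos(-0.7245)=2.3812;  θ3=γ+ψ≈1.3960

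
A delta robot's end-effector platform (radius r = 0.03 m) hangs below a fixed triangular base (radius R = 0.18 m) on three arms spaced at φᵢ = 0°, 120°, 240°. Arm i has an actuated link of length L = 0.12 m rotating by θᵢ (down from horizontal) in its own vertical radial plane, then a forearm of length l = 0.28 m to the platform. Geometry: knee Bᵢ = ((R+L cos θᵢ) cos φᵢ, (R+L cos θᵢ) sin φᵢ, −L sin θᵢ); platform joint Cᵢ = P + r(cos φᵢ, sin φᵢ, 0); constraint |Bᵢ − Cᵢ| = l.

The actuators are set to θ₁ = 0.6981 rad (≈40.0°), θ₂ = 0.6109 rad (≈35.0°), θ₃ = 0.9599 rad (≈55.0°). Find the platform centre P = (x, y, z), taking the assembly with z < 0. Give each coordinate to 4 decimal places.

(0.0086, 0.0279, -0.2294)

O1 = (0.2419·cos0.0°, 0.2419·sin0.0°, -0.0771) = (0.2419, 0.0000, -0.0771)
φ2=120.0°: virtual centre (-0.1241, 0.2150, -0.0688), radius l
arm 3 at φ=240.0°: (R−r)+L cos θ3 = 0.2188;  O3 = (-0.1094, -0.1895, -0.0983)
subtract pairs → two planes through P
linear system: -0.7322x+0.4301y = 0.0019−0.0166z; -0.7027x+-0.3790y = -0.0069−-0.0423z
Cramer: x(z) = 0.0039-0.0206z;  y(z) = 0.0111-0.0736z
sphere 1 gives Az²+Bz+C=0 with A=1.0058, B=0.1624, C=-0.0157;  B²−4AC=0.0894;  roots -0.2294, 0.0679;  negative root z = -0.2294
x = 0.0086, y = 0.0279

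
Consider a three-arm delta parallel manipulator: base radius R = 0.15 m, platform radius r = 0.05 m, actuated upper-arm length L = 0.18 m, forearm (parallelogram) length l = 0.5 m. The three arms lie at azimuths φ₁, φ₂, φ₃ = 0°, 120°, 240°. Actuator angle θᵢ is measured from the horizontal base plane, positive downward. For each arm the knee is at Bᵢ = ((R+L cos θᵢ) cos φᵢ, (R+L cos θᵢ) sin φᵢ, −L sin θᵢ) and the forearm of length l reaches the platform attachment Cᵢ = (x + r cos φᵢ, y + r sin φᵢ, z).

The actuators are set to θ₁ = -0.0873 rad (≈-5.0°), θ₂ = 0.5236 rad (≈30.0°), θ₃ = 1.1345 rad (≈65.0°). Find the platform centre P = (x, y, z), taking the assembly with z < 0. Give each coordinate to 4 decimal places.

S1 = (0.2793·cos0.0°, 0.2793·sin0.0°, 0.0157) = (0.2793, 0.0000, 0.0157)
S2 = (0.2559·cos120.0°, 0.2559·sin120.0°, -0.0900) = (-0.1279, 0.2216, -0.0900)
S3 = (0.1761·cos240.0°, 0.1761·sin240.0°, -0.1631) = (-0.0880, -0.1525, -0.1631)
subtract pairs → two planes through P
[-0.8145 0.4432 -0.2114]·P = -0.0047;  [-0.7347 -0.3050 -0.3577]·P = -0.0206
det = 0.5740;  x = 0.0184+-0.3885z,  y = 0.0233+-0.2370z
sphere 1 gives Az²+Bz+C=0 with A=1.2071, B=0.1603, C=-0.1812;  B²−4AC=0.9003;  roots -0.4594, 0.3267;  negative root z = -0.4594
x = 0.1969, y = 0.1322

(0.1969, 0.1322, -0.4594)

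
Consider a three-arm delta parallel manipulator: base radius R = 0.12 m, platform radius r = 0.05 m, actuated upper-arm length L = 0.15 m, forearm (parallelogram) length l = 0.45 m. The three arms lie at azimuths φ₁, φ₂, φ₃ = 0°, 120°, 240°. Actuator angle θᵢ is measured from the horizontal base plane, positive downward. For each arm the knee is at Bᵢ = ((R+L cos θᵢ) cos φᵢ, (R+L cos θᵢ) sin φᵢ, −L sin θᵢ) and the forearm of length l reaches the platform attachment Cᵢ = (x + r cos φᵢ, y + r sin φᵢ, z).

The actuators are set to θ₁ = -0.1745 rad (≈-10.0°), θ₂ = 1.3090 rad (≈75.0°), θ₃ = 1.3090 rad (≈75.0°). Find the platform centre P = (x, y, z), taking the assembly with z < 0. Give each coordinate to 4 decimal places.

(0.2906, 0.0000, -0.4180)

O1 = (0.2177·cos0.0°, 0.2177·sin0.0°, 0.0260) = (0.2177, 0.0000, 0.0260)
O2 = (0.1088·cos120.0°, 0.1088·sin120.0°, -0.1449) = (-0.0544, 0.0942, -0.1449)
φ3=240.0°: virtual centre (-0.0544, -0.0942, -0.1449), radius l
subtract pairs → two planes through P
[-0.5443 0.1885 -0.3419]·P = -0.0152;  [-0.5443 -0.1885 -0.3419]·P = -0.0152
det = 0.2052;  x = 0.0280+-0.6281z,  y = 0.0000+0.0000z
into |P−O₁|² = l²: 1.3945z² + 0.1862z + -0.1658 = 0;  Δ = 0.9597;  z = -0.4180 or 0.2845 → z<0 root = -0.4180
x = 0.2906, y = 0.0000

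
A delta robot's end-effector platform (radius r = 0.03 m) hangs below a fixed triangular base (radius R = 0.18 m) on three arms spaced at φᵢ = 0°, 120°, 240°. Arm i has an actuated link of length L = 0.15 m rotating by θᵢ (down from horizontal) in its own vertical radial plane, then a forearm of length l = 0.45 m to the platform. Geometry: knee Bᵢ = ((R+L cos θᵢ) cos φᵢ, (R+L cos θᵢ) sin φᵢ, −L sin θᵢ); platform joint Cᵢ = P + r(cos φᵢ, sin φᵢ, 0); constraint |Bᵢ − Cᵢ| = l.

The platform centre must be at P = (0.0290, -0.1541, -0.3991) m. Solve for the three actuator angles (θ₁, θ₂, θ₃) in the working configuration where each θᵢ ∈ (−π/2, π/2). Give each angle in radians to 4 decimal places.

rotate P by −φ1: (0.0290, -0.1541, -0.3991)
  A=0.1210, B=-0.3991, C=(l²−L²−A²−y'²−z²)/(2L)=-0.0589
  γ=atan2(-0.3991,0.1210)=-1.2764;  ψ=arccos(-0.1412)=1.7125;  θ1=γ+ψ≈0.4361
rotate P by −φ2: (-0.1480, 0.0519, -0.3991)
  e−x'=0.2980;  (l²−L²−(e−x')²−y'²−z²)/2L = -0.2358
  θ2 = atan2(B,A) + arccos(C/0.4981) = 1.1346
φ3=240.0° → target in arm frame (0.1190, 0.1022)
  A cos θ + B sin θ = C:  0.0310·cos θ + -0.3991·sin θ = 0.0311
  θ3 = atan2(B,A) + arccos(C/0.4003) = 0.0000

θ₁ = 0.4361, θ₂ = 1.1346, θ₃ = 0.0000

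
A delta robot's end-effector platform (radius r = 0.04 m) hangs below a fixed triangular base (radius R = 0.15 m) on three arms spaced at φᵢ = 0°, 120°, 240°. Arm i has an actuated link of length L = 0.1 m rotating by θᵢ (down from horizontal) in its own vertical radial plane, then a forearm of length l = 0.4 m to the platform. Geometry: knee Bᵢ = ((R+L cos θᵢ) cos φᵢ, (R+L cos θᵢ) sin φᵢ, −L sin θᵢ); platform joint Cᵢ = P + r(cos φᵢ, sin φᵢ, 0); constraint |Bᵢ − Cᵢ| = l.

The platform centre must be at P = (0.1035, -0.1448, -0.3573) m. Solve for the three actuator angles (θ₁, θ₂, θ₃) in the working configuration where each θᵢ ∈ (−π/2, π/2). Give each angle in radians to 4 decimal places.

arm 1 (φ=0.0°): x'=0.1035, y'=-0.1448
  A=0.0065, B=-0.3573, C=(l²−L²−A²−y'²−z²)/(2L)=0.0066
  γ=atan2(-0.3573,0.0065)=-1.5526;  ψ=arccos(0.0186)=1.5522;  θ1=γ+ψ≈-0.0004
φ2=120.0° → target in arm frame (-0.1772, -0.0172)
  e−x'=0.2872;  (l²−L²−(e−x')²−y'²−z²)/2L = -0.3021
  θ2 = atan2(B,A) + arccos(C/0.4584) = 1.3965
φ3=240.0° → target in arm frame (0.0737, 0.1620)
  e−x'=0.0363;  (l²−L²−(e−x')²−y'²−z²)/2L = -0.0262
  γ=atan2(-0.3573,0.0363)=-1.4694;  ψ=arccos(-0.0729)=1.6438;  θ3=γ+ψ≈0.1744

θ₁ = -0.0004, θ₂ = 1.3965, θ₃ = 0.1744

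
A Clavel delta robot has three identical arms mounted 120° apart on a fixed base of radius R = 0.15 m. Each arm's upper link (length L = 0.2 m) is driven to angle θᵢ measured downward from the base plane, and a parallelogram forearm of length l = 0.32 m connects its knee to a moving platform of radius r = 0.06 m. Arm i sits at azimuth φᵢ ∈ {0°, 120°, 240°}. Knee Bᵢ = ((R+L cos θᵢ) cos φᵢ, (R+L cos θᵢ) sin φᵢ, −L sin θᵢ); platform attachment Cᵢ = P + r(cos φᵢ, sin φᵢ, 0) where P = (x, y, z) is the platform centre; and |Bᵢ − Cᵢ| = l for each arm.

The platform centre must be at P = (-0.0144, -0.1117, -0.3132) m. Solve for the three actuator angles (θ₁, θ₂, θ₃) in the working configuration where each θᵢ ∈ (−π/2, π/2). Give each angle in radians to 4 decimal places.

arm 1 (φ=0.0°): x'=-0.0144, y'=-0.1117
  A cos θ + B sin θ = C:  0.1044·cos θ + -0.3132·sin θ = -0.1477
  θ1 = atan2(B,A) + arccos(C/0.3301) = 0.7855
rotate P by −φ2: (-0.0895, 0.0683, -0.3132)
  A=0.1795, B=-0.3132, C=(l²−L²−A²−y'²−z²)/(2L)=-0.1815
  γ=atan2(-0.3132,0.1795)=-1.0503;  ψ=arccos(-0.5027)=2.0975;  θ2=γ+ψ≈1.0472
φ3=240.0° → target in arm frame (0.1039, 0.0434)
  A=-0.0139, B=-0.3132, C=(l²−L²−A²−y'²−z²)/(2L)=-0.0944
  √(A²+B²)=0.3135;  θ3 = -1.6153+1.8767 ≈ 0.2615

θ₁ = 0.7855, θ₂ = 1.0472, θ₃ = 0.2615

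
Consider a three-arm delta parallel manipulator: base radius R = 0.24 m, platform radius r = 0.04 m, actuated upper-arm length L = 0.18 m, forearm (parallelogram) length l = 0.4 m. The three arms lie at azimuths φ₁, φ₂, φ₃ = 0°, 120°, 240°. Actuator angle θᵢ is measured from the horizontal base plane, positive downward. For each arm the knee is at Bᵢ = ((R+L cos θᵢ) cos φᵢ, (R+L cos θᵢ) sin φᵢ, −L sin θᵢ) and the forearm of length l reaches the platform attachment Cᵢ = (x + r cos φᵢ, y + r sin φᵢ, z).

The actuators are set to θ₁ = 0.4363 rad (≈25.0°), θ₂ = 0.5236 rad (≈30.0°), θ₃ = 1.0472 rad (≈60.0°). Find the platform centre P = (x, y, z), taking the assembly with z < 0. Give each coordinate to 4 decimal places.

O1 = (0.3631·cos0.0°, 0.3631·sin0.0°, -0.0761) = (0.3631, 0.0000, -0.0761)
φ2=120.0°: virtual centre (-0.1779, 0.3082, -0.0900), radius l
O3 = (0.2900·cos240.0°, 0.2900·sin240.0°, -0.1559) = (-0.1450, -0.2511, -0.1559)
|O₂|²−|O₁|² = -0.0029;  |O₃|²−|O₁|² = -0.0293
plane₁₂: -1.0822x+0.6164y+-0.0279z = -0.0029
Cramer: x(z) = 0.0167-0.0961z;  y(z) = 0.0245-0.1234z
quadratic in z: (1.0245)z²+(0.2126)z+(-0.0336)=0, √Δ=0.4275 → z ∈ {-0.3124, 0.1049}; z = -0.3124 (taking z<0)
x = 0.0467, y = 0.0631

(0.0467, 0.0631, -0.3124)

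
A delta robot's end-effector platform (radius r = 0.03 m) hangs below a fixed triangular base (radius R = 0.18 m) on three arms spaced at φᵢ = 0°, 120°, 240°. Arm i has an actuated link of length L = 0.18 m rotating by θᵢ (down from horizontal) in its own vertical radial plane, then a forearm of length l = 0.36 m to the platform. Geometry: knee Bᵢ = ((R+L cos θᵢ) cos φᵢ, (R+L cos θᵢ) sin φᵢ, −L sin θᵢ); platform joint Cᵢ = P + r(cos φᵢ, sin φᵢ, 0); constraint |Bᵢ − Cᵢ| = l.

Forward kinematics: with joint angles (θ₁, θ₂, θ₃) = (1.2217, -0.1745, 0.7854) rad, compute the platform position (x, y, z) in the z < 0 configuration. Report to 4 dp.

(-0.1222, 0.0901, -0.2696)

φ1=0.0°: virtual centre (0.2116, 0.0000, -0.1691), radius l
φ2=120.0°: virtual centre (-0.1636, 0.2834, 0.0313), radius l
φ3=240.0°: virtual centre (-0.1386, -0.2401, -0.1273), radius l
eliminate P² terms by subtracting sphere 1 from 2 and 3
linear system: -0.7504x+0.5668y = 0.0347−0.4008z; -0.7004x+-0.4803y = 0.0197−0.0837z
det = 0.7574;  x = -0.0368+0.3168z,  y = 0.0126+-0.2877z
into |P−O₁|² = l²: 1.1831z² + 0.1737z + -0.0392 = 0;  Δ = 0.2155;  z = -0.2696 or 0.1228 → z<0 root = -0.2696
x = -0.1222, y = 0.0901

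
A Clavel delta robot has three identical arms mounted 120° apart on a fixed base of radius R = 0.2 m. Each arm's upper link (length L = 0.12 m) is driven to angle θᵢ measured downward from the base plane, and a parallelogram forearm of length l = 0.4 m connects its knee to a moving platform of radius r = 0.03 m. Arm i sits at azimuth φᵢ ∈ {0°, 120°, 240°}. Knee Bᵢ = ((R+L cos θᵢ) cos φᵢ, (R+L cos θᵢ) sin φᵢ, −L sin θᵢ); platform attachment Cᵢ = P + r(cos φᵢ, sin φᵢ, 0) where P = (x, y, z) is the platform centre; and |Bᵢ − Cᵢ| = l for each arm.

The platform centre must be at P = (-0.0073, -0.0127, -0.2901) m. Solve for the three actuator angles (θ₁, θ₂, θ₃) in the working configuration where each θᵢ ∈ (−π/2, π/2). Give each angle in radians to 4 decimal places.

arm 1 (φ=0.0°): x'=-0.0073, y'=-0.0127
  A cos θ + B sin θ = C:  0.1773·cos θ + -0.2901·sin θ = 0.1244
  θ1 = atan2(B,A) + arccos(C/0.3400) = 0.1741
rotate P by −φ2: (-0.0073, 0.0127, -0.2901)
  A=0.1773, B=-0.2901, C=(l²−L²−A²−y'²−z²)/(2L)=0.1243
  γ=atan2(-0.2901,0.1773)=-1.0221;  ψ=arccos(0.3655)=1.1966;  θ2=γ+ψ≈0.1745
arm 3 (φ=240.0°): x'=0.0146, y'=0.0000
  e−x'=0.1554;  (l²−L²−(e−x')²−y'²−z²)/2L = 0.1554
  γ=atan2(-0.2901,0.1554)=-1.0791;  ψ=arccos(0.4724)=1.0788;  θ3=γ+ψ≈-0.0003

θ₁ = 0.1741, θ₂ = 0.1745, θ₃ = -0.0003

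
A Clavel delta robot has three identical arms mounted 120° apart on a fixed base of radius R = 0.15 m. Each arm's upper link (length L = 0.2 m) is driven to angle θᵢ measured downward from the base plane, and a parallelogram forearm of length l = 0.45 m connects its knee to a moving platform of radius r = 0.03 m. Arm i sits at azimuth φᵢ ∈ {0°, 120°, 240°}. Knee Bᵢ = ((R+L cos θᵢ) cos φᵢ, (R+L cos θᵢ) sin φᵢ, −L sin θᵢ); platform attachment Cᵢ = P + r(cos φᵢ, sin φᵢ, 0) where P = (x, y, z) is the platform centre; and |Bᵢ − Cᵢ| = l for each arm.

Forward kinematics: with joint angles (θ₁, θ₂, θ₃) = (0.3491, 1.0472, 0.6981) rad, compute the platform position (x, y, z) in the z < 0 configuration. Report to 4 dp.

(0.1100, -0.0706, -0.4663)

φ1=0.0°: virtual centre (0.3079, 0.0000, -0.0684), radius l
φ2=120.0°: virtual centre (-0.1100, 0.1905, -0.1732), radius l
S3 = (0.2732·cos240.0°, 0.2732·sin240.0°, -0.1286) = (-0.1366, -0.2366, -0.1286)
|S₂|²−|S₁|² = -0.0211;  |S₃|²−|S₁|² = -0.0083
linear system: -0.8359x+0.3811y = -0.0211−-0.2096z; -0.8891x+-0.4732y = -0.0083−-0.1203z
det = 0.7343;  x = 0.0179+-0.1975z,  y = -0.0161+0.1168z
quadratic in z: (1.0526)z²+(0.2476)z+(-0.1135)=0, √Δ=0.7342 → z ∈ {-0.4663, 0.2311}; z = -0.4663 (taking z<0)
x = 0.1100, y = -0.0706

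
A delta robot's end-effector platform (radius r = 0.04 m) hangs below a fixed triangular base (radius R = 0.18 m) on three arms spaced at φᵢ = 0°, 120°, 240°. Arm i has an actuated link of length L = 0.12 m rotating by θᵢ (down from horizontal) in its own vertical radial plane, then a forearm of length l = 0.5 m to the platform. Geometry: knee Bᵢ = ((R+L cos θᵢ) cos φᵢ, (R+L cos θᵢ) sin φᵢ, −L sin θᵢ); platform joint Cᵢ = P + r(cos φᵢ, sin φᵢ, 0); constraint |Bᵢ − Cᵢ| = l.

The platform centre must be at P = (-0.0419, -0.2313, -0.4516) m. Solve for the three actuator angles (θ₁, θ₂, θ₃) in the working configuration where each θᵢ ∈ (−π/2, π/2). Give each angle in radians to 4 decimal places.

φ1=0.0° → target in arm frame (-0.0419, -0.2313)
  e−x'=0.1819;  (l²−L²−(e−x')²−y'²−z²)/2L = -0.2289
  θ1 = atan2(B,A) + arccos(C/0.4869) = 0.8723
arm 2 (φ=120.0°): x'=-0.1794, y'=0.1519
  e−x'=0.3194;  (l²−L²−(e−x')²−y'²−z²)/2L = -0.3892
  √(A²+B²)=0.5531;  θ2 = -0.9553+2.3514 ≈ 1.3962
φ3=240.0° → target in arm frame (0.2213, 0.0794)
  A cos θ + B sin θ = C:  -0.0813·cos θ + -0.4516·sin θ = 0.0781
  γ=atan2(-0.4516,-0.0813)=-1.7488;  ψ=arccos(0.1703)=1.3997;  θ3=γ+ψ≈-0.3492

θ₁ = 0.8723, θ₂ = 1.3962, θ₃ = -0.3492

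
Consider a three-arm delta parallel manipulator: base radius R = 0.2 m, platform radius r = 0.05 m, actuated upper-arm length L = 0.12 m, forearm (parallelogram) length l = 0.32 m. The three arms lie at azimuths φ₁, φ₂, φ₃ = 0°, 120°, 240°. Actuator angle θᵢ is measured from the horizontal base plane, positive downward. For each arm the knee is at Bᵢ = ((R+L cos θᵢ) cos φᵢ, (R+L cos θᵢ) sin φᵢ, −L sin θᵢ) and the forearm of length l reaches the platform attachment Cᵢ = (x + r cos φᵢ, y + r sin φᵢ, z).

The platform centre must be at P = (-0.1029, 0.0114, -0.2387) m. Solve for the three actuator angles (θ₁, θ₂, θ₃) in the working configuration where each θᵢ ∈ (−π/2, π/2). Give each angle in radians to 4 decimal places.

rotate P by −φ1: (-0.1029, 0.0114, -0.2387)
  A=0.2529, B=-0.2387, C=(l²−L²−A²−y'²−z²)/(2L)=-0.1378
  γ=atan2(-0.2387,0.2529)=-0.7565;  ψ=arccos(-0.3962)=1.9781;  θ1=γ+ψ≈1.2216
φ2=120.0° → target in arm frame (0.0613, 0.0834)
  A cos θ + B sin θ = C:  0.0887·cos θ + -0.2387·sin θ = 0.0675
  γ=atan2(-0.2387,0.0887)=-1.2151;  ψ=arccos(0.2651)=1.3025;  θ2=γ+ψ≈0.0874
rotate P by −φ3: (0.0416, -0.0948, -0.2387)
  e−x'=0.1084;  (l²−L²−(e−x')²−y'²−z²)/2L = 0.0428
  γ=atan2(-0.2387,0.1084)=-1.1444;  ψ=arccos(0.1633)=1.4067;  θ3=γ+ψ≈0.2623

θ₁ = 1.2216, θ₂ = 0.0874, θ₃ = 0.2623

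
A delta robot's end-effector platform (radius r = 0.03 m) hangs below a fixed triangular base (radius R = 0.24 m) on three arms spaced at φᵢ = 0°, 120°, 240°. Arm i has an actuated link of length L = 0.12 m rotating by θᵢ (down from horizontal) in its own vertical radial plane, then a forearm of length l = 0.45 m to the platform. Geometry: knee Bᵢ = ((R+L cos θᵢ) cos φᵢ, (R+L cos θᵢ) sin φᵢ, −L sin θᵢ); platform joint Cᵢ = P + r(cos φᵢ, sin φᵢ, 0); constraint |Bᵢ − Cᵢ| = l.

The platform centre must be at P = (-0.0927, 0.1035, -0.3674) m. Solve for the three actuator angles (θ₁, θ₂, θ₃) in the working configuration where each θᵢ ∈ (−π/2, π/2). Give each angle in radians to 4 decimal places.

φ1=0.0° → target in arm frame (-0.0927, 0.1035)
  A cos θ + B sin θ = C:  0.3027·cos θ + -0.3674·sin θ = -0.2051
  √(A²+B²)=0.4760;  θ1 = -0.8817+2.0162 ≈ 1.1346
rotate P by −φ2: (0.1360, 0.0285, -0.3674)
  A=0.0740, B=-0.3674, C=(l²−L²−A²−y'²−z²)/(2L)=0.1951
  θ2 = atan2(B,A) + arccos(C/0.3748) = -0.3487
φ3=240.0° → target in arm frame (-0.0433, -0.1320)
  A cos θ + B sin θ = C:  0.2533·cos θ + -0.3674·sin θ = -0.1186
  θ3 = atan2(B,A) + arccos(C/0.4462) = 0.8726

θ₁ = 1.1346, θ₂ = -0.3487, θ₃ = 0.8726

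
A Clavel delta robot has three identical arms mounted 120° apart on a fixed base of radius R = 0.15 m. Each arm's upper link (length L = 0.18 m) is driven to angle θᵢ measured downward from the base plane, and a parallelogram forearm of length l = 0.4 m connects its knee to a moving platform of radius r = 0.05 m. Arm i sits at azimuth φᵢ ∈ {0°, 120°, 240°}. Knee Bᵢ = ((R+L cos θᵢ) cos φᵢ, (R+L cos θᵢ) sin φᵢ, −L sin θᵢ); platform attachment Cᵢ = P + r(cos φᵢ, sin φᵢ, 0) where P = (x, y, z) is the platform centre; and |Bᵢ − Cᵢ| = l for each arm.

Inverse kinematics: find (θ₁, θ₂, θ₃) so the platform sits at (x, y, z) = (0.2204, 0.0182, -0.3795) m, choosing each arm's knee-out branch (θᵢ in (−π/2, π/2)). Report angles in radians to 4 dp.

rotate P by −φ1: (0.2204, 0.0182, -0.3795)
  A cos θ + B sin θ = C:  -0.1204·cos θ + -0.3795·sin θ = -0.0868
  √(A²+B²)=0.3981;  θ1 = -1.8780+1.7906 ≈ -0.0874
φ2=120.0° → target in arm frame (-0.0944, -0.2000)
  e−x'=0.1944;  (l²−L²−(e−x')²−y'²−z²)/2L = -0.2617
  √(A²+B²)=0.4264;  θ2 = -1.0973+2.2316 ≈ 1.1343
φ3=240.0° → target in arm frame (-0.1260, 0.1818)
  A=0.2260, B=-0.3795, C=(l²−L²−A²−y'²−z²)/(2L)=-0.2792
  γ=atan2(-0.3795,0.2260)=-1.0338;  ψ=arccos(-0.6322)=2.2552;  θ3=γ+ψ≈1.2214

θ₁ = -0.0874, θ₂ = 1.1343, θ₃ = 1.2214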